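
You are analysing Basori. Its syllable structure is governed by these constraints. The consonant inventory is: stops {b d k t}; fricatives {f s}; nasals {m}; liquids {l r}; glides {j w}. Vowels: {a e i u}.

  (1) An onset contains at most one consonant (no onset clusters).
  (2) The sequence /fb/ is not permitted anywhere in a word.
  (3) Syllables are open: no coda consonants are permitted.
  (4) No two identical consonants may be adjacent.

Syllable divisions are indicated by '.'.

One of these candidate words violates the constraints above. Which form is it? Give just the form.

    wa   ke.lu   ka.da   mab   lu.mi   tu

wa — σ1 onset /w/, coda /∅/ ok → well-formed
ke.lu — σ1 onset /k/, coda /∅/ ok; σ2 onset /l/, coda /∅/ ok → well-formed
ka.da — σ1 onset /k/, coda /∅/ ok; σ2 onset /d/, coda /∅/ ok → well-formed
mab — violates constraint 3: syllable 1 coda /b/ has 1 consonant (> 0) → ill-formed
lu.mi — σ1 onset /l/, coda /∅/ ok; σ2 onset /m/, coda /∅/ ok → well-formed
tu — σ1 onset /t/, coda /∅/ ok → well-formed

mab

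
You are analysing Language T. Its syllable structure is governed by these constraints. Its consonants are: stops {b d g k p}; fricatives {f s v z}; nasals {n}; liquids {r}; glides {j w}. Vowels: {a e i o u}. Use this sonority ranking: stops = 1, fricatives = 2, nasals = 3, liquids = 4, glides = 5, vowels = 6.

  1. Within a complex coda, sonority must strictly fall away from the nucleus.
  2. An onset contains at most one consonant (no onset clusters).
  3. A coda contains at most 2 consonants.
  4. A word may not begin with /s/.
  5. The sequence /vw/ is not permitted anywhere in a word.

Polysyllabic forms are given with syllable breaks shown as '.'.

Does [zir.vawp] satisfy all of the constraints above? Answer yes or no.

yes

[zir.vawp] — σ1 onset /z/, coda /r/ ok; σ2 onset /v/, coda /wp/ (5→1 falls) ok → permitted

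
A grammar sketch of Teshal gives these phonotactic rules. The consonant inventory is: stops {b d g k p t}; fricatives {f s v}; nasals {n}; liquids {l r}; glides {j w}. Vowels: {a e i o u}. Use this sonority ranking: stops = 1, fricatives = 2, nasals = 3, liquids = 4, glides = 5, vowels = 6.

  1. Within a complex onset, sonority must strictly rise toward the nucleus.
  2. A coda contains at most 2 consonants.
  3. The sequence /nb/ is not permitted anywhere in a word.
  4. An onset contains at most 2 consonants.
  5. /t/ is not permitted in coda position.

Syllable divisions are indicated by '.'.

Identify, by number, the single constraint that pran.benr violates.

3

pran.benr: contains banned sequence /nb/.
This is a violation of constraint 3: "The sequence /nb/ is not permitted anywhere in a word."
The remaining constraints (1, 2, 4, 5) are satisfied.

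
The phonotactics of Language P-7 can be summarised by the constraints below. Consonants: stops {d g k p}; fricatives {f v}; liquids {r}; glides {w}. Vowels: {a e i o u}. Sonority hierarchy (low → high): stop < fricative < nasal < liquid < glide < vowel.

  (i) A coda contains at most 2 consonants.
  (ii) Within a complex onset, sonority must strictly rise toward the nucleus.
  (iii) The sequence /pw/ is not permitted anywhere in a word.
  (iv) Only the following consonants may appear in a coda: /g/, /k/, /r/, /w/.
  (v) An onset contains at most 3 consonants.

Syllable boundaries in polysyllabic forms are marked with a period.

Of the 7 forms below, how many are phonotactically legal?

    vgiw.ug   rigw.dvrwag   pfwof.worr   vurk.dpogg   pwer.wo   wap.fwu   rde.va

0

vgiw.ug — violates constraint (ii): syllable 1 onset /vg/: /v/ (fricative, 2) → /g/ (stop, 1) does not rise → phonotactically illegal
rigw.dvrwag — violates constraint (v): syllable 2 onset /dvrw/ has 4 consonants (> 3) → phonotactically illegal
pfwof.worr — violates constraint (iv): syllable 1 coda contains /f/, which is not a licensed coda consonant → phonotactically illegal
vurk.dpogg — violates constraint (ii): syllable 2 onset /dp/: /d/ (stop, 1) → /p/ (stop, 1) does not rise → phonotactically illegal
pwer.wo — violates constraint (iii): contains banned sequence /pw/ → phonotactically illegal
wap.fwu — violates constraint (iv): syllable 1 coda contains /p/, which is not a licensed coda consonant → phonotactically illegal
rde.va — violates constraint (ii): syllable 1 onset /rd/: /r/ (liquid, 4) → /d/ (stop, 1) does not rise → phonotactically illegal
No form is phonotactically legal → 0.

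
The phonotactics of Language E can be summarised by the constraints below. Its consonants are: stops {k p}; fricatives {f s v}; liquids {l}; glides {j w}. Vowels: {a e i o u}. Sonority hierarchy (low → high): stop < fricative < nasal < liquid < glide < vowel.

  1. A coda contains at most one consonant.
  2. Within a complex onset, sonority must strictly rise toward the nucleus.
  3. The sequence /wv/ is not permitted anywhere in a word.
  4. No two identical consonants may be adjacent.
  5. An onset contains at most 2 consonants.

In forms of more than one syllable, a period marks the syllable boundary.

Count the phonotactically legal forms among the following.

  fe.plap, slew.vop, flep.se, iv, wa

4

fe.plap — σ1 onset /f/, coda /∅/ ok; σ2 onset /pl/ (1→4 rises), coda /p/ ok → phonotactically legal
slew.vop — violates constraint 3: contains banned sequence /wv/ → phonotactically illegal
flep.se — σ1 onset /fl/ (2→4 rises), coda /p/ ok; σ2 onset /s/, coda /∅/ ok → phonotactically legal
iv — σ1 onset /∅/, coda /v/ ok → phonotactically legal
wa — σ1 onset /w/, coda /∅/ ok → phonotactically legal
Phonotactically legal: fe.plap, flep.se, iv, wa → 4.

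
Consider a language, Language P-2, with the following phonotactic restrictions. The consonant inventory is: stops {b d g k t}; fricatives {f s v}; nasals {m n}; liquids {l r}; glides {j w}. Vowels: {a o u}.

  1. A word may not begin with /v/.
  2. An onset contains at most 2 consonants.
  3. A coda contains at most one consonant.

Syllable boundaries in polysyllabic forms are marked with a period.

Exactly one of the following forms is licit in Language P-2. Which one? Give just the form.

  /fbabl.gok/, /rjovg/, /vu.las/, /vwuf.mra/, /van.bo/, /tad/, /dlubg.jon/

/tad/

/fbabl.gok/ — violates constraint 3: syllable 1 coda /bl/ has 2 consonants (> 1) → illicit
/rjovg/ — violates constraint 3: syllable 1 coda /vg/ has 2 consonants (> 1) → illicit
/vu.las/ — violates constraint 1: word begins with /v/ → illicit
/vwuf.mra/ — violates constraint 1: word begins with /v/ → illicit
/van.bo/ — violates constraint 1: word begins with /v/ → illicit
/tad/ — σ1 onset /t/, coda /d/ ok → licit
/dlubg.jon/ — violates constraint 3: syllable 1 coda /bg/ has 2 consonants (> 1) → illicit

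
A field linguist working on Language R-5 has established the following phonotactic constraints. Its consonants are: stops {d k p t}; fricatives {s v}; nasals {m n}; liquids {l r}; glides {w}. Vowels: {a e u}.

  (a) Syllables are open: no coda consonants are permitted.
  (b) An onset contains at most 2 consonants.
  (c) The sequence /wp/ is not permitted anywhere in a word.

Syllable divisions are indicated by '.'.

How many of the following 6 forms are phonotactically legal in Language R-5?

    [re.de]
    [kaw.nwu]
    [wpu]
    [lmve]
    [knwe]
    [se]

2

[re.de] — σ1 onset /r/, coda /∅/ ok; σ2 onset /d/, coda /∅/ ok → phonotactically legal
[kaw.nwu] — violates constraint (a): syllable 1 coda /w/ has 1 consonant (> 0) → phonotactically illegal
[wpu] — violates constraint (c): contains banned sequence /wp/ → phonotactically illegal
[lmve] — violates constraint (b): syllable 1 onset /lmv/ has 3 consonants (> 2) → phonotactically illegal
[knwe] — violates constraint (b): syllable 1 onset /knw/ has 3 consonants (> 2) → phonotactically illegal
[se] — σ1 onset /s/, coda /∅/ ok → phonotactically legal
Phonotactically legal: [re.de], [se] → 2.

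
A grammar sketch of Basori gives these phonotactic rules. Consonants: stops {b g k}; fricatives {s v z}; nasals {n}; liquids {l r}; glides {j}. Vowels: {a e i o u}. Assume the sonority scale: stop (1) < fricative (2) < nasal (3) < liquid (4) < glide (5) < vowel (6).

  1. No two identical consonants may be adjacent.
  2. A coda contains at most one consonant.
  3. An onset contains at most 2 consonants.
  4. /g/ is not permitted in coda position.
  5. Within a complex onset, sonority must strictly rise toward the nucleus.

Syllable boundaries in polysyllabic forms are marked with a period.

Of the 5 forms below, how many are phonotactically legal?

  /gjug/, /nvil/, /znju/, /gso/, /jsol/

/gjug/ — violates constraint 4: syllable 1 coda contains /g/ → phonotactically illegal
/nvil/ — violates constraint 5: syllable 1 onset /nv/: /n/ (nasal, 3) → /v/ (fricative, 2) does not rise → phonotactically illegal
/znju/ — violates constraint 3: syllable 1 onset /znj/ has 3 consonants (> 2) → phonotactically illegal
/gso/ — σ1 onset /gs/ (1→2 rises), coda /∅/ ok → phonotactically legal
/jsol/ — violates constraint 5: syllable 1 onset /js/: /j/ (glide, 5) → /s/ (fricative, 2) does not rise → phonotactically illegal
Phonotactically legal: /gso/ → 1.

1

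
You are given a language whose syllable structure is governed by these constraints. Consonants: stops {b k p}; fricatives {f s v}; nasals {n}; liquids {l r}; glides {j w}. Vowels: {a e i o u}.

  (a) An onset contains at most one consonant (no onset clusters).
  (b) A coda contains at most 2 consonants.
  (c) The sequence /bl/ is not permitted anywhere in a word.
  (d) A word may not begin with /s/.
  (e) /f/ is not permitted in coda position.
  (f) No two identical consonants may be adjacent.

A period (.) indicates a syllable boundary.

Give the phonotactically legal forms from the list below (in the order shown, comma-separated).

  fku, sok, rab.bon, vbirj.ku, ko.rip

fku — violates constraint (a): syllable 1 onset /fk/ has 2 consonants (> 1) → phonotactically illegal
sok — violates constraint (d): word begins with /s/ → phonotactically illegal
rab.bon — violates constraint (f): adjacent identical consonants /bb/ → phonotactically illegal
vbirj.ku — violates constraint (a): syllable 1 onset /vb/ has 2 consonants (> 1) → phonotactically illegal
ko.rip — σ1 onset /k/, coda /∅/ ok; σ2 onset /r/, coda /p/ ok → phonotactically legal

ko.rip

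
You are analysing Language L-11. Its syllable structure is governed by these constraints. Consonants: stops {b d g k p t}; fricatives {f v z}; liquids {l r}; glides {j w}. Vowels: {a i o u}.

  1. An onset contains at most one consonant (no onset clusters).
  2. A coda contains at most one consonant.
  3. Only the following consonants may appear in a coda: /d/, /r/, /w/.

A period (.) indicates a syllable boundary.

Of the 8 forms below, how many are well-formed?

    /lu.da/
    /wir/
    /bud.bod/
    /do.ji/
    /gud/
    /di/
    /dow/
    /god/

/lu.da/ — σ1 onset /l/, coda /∅/ ok; σ2 onset /d/, coda /∅/ ok → well-formed
/wir/ — σ1 onset /w/, coda /r/ ok → well-formed
/bud.bod/ — σ1 onset /b/, coda /d/ ok; σ2 onset /b/, coda /d/ ok → well-formed
/do.ji/ — σ1 onset /d/, coda /∅/ ok; σ2 onset /j/, coda /∅/ ok → well-formed
/gud/ — σ1 onset /g/, coda /d/ ok → well-formed
/di/ — σ1 onset /d/, coda /∅/ ok → well-formed
/dow/ — σ1 onset /d/, coda /w/ ok → well-formed
/god/ — σ1 onset /g/, coda /d/ ok → well-formed
Well-formed: /lu.da/, /wir/, /bud.bod/, /do.ji/, /gud/, /di/, /dow/, /god/ → 8.

8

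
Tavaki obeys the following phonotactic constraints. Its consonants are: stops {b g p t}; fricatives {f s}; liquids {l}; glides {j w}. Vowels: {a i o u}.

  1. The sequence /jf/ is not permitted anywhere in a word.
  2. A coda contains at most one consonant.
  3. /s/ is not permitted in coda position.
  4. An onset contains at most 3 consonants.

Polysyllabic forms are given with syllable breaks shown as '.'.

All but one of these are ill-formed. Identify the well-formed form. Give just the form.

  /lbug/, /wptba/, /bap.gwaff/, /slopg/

/lbug/

/lbug/ — σ1 onset /lb/ (2C), coda /g/ ok → well-formed
/wptba/ — violates constraint 4: syllable 1 onset /wptb/ has 4 consonants (> 3) → ill-formed
/bap.gwaff/ — violates constraint 2: syllable 2 coda /ff/ has 2 consonants (> 1) → ill-formed
/slopg/ — violates constraint 2: syllable 1 coda /pg/ has 2 consonants (> 1) → ill-formed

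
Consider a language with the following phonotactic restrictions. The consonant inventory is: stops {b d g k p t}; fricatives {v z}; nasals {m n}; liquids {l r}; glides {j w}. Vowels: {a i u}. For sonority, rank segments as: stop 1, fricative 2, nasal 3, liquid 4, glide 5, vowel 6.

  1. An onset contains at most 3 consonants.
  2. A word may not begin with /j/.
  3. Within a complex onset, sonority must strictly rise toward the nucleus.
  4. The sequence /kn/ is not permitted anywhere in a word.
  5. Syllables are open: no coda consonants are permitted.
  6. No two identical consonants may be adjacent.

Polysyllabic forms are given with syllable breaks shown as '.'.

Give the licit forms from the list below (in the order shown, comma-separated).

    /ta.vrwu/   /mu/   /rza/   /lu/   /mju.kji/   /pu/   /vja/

/ta.vrwu/, /mu/, /lu/, /mju.kji/, /pu/, /vja/

/ta.vrwu/ — σ1 onset /t/, coda /∅/ ok; σ2 onset /vrw/ (2→4→5 rises), coda /∅/ ok → licit
/mu/ — σ1 onset /m/, coda /∅/ ok → licit
/rza/ — violates constraint 3: syllable 1 onset /rz/: /r/ (liquid, 4) → /z/ (fricative, 2) does not rise → illicit
/lu/ — σ1 onset /l/, coda /∅/ ok → licit
/mju.kji/ — σ1 onset /mj/ (3→5 rises), coda /∅/ ok; σ2 onset /kj/ (1→5 rises), coda /∅/ ok → licit
/pu/ — σ1 onset /p/, coda /∅/ ok → licit
/vja/ — σ1 onset /vj/ (2→5 rises), coda /∅/ ok → licit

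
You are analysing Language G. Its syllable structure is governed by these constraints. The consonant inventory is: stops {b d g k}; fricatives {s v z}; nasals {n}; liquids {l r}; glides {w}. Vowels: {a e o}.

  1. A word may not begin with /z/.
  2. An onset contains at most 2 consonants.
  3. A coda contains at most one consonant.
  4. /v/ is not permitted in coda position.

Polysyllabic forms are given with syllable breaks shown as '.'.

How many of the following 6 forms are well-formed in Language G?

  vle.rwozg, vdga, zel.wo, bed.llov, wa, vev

vle.rwozg — violates constraint 3: syllable 2 coda /zg/ has 2 consonants (> 1) → ill-formed
vdga — violates constraint 2: syllable 1 onset /vdg/ has 3 consonants (> 2) → ill-formed
zel.wo — violates constraint 1: word begins with /z/ → ill-formed
bed.llov — violates constraint 4: syllable 2 coda contains /v/ → ill-formed
wa — σ1 onset /w/, coda /∅/ ok → well-formed
vev — violates constraint 4: syllable 1 coda contains /v/ → ill-formed
Well-formed: wa → 1.

1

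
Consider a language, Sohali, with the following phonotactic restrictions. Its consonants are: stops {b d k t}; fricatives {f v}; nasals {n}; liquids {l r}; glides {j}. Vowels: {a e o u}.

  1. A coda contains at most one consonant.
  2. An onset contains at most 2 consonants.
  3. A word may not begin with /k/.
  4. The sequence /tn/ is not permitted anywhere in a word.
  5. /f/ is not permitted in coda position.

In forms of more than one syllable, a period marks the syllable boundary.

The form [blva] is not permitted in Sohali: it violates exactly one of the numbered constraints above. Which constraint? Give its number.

[blva]: syllable 1 onset /blv/ has 3 consonants (> 2).
This is a violation of constraint 2: "An onset contains at most 2 consonants."
The remaining constraints (1, 3, 4, 5) are satisfied.

2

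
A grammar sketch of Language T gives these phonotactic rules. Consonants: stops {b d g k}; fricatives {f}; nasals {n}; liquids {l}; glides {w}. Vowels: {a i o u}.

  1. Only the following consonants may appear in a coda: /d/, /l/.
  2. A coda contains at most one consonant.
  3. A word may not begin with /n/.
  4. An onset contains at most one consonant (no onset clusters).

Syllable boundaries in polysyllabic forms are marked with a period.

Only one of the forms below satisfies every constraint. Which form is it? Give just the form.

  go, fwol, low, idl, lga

go — σ1 onset /g/, coda /∅/ ok → phonotactically legal
fwol — violates constraint 4: syllable 1 onset /fw/ has 2 consonants (> 1) → phonotactically illegal
low — violates constraint 1: syllable 1 coda contains /w/, which is not a licensed coda consonant → phonotactically illegal
idl — violates constraint 2: syllable 1 coda /dl/ has 2 consonants (> 1) → phonotactically illegal
lga — violates constraint 4: syllable 1 onset /lg/ has 2 consonants (> 1) → phonotactically illegal

go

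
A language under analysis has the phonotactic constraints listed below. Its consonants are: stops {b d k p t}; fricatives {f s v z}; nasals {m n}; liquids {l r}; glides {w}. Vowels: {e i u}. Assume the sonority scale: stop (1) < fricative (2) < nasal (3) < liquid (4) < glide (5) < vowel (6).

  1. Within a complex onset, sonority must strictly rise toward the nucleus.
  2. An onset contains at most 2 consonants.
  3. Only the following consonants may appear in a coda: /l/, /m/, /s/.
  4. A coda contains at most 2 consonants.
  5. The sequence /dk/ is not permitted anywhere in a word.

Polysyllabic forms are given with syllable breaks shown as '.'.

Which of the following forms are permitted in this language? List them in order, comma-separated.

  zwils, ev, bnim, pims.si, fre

zwils, bnim, pims.si, fre

zwils — σ1 onset /zw/ (2→5 rises), coda /ls/ (2C) ok → permitted
ev — violates constraint 3: syllable 1 coda contains /v/, which is not a licensed coda consonant → not permitted
bnim — σ1 onset /bn/ (1→3 rises), coda /m/ ok → permitted
pims.si — σ1 onset /p/, coda /ms/ (2C) ok; σ2 onset /s/, coda /∅/ ok → permitted
fre — σ1 onset /fr/ (2→4 rises), coda /∅/ ok → permitted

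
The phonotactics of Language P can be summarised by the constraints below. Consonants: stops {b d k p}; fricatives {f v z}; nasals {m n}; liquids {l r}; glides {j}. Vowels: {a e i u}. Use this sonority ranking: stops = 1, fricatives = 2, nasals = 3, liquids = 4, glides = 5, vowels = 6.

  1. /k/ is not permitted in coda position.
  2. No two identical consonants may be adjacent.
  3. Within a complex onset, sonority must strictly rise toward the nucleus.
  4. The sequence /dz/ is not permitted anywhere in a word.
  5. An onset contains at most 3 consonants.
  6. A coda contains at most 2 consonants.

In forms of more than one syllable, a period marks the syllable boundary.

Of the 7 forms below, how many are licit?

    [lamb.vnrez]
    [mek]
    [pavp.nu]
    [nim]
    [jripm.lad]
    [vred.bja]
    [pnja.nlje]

[lamb.vnrez] — σ1 onset /l/, coda /mb/ (2C) ok; σ2 onset /vnr/ (2→3→4 rises), coda /z/ ok → licit
[mek] — violates constraint 1: syllable 1 coda contains /k/ → illicit
[pavp.nu] — σ1 onset /p/, coda /vp/ (2C) ok; σ2 onset /n/, coda /∅/ ok → licit
[nim] — σ1 onset /n/, coda /m/ ok → licit
[jripm.lad] — violates constraint 3: syllable 1 onset /jr/: /j/ (glide, 5) → /r/ (liquid, 4) does not rise → illicit
[vred.bja] — σ1 onset /vr/ (2→4 rises), coda /d/ ok; σ2 onset /bj/ (1→5 rises), coda /∅/ ok → licit
[pnja.nlje] — σ1 onset /pnj/ (1→3→5 rises), coda /∅/ ok; σ2 onset /nlj/ (3→4→5 rises), coda /∅/ ok → licit
Licit: [lamb.vnrez], [pavp.nu], [nim], [vred.bja], [pnja.nlje] → 5.

5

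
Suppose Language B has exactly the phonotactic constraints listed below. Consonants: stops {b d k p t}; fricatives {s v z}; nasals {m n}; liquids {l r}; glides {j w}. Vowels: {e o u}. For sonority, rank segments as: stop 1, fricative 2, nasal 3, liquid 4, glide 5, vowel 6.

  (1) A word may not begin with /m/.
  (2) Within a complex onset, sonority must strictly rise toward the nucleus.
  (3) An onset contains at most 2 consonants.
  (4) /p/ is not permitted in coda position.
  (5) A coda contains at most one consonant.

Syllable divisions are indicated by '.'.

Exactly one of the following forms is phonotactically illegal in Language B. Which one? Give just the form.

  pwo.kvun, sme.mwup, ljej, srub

pwo.kvun — σ1 onset /pw/ (1→5 rises), coda /∅/ ok; σ2 onset /kv/ (1→2 rises), coda /n/ ok → phonotactically legal
sme.mwup — violates constraint 4: syllable 2 coda contains /p/ → phonotactically illegal
ljej — σ1 onset /lj/ (4→5 rises), coda /j/ ok → phonotactically legal
srub — σ1 onset /sr/ (2→4 rises), coda /b/ ok → phonotactically legal

sme.mwup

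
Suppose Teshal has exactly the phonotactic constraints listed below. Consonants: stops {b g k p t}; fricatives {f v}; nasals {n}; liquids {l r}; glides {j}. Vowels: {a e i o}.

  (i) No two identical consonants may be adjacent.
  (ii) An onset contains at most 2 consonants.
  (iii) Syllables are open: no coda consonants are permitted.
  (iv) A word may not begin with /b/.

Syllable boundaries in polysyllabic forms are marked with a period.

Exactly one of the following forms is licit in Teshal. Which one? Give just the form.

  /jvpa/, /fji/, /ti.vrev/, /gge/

/jvpa/ — violates constraint (ii): syllable 1 onset /jvp/ has 3 consonants (> 2) → illicit
/fji/ — σ1 onset /fj/ (2C), coda /∅/ ok → licit
/ti.vrev/ — violates constraint (iii): syllable 2 coda /v/ has 1 consonant (> 0) → illicit
/gge/ — violates constraint (i): adjacent identical consonants /gg/ → illicit

/fji/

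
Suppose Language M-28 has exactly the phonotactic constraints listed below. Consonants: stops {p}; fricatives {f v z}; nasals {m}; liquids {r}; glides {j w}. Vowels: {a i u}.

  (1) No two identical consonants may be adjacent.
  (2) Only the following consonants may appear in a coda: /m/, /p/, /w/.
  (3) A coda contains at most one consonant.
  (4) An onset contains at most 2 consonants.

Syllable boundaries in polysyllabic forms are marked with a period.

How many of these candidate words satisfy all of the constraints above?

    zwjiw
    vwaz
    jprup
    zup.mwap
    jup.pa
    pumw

zwjiw — violates constraint 4: syllable 1 onset /zwj/ has 3 consonants (> 2) → illicit
vwaz — violates constraint 2: syllable 1 coda contains /z/, which is not a licensed coda consonant → illicit
jprup — violates constraint 4: syllable 1 onset /jpr/ has 3 consonants (> 2) → illicit
zup.mwap — σ1 onset /z/, coda /p/ ok; σ2 onset /mw/ (2C), coda /p/ ok → licit
jup.pa — violates constraint 1: adjacent identical consonants /pp/ → illicit
pumw — violates constraint 3: syllable 1 coda /mw/ has 2 consonants (> 1) → illicit
Licit: zup.mwap → 1.

1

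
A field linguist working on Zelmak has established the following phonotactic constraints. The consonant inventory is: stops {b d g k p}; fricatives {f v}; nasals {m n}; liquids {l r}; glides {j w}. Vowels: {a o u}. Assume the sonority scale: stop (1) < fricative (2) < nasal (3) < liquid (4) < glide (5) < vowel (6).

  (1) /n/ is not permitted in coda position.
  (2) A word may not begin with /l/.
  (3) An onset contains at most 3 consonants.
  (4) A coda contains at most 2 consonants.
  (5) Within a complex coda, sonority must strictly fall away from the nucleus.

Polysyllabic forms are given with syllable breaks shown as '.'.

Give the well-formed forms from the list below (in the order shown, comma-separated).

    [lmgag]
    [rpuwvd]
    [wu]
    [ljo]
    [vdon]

[lmgag] — violates constraint 2: word begins with /l/ → ill-formed
[rpuwvd] — violates constraint 4: syllable 1 coda /wvd/ has 3 consonants (> 2) → ill-formed
[wu] — σ1 onset /w/, coda /∅/ ok → well-formed
[ljo] — violates constraint 2: word begins with /l/ → ill-formed
[vdon] — violates constraint 1: syllable 1 coda contains /n/ → ill-formed

[wu]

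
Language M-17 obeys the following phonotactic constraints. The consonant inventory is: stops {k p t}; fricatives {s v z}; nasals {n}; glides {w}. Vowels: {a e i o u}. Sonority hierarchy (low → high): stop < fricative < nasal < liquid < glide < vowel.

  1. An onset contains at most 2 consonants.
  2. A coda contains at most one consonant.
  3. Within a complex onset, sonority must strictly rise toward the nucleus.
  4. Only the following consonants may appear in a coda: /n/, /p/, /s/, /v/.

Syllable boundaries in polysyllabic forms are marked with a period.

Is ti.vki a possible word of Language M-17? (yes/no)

no

ti.vki — violates constraint 3: syllable 2 onset /vk/: /v/ (fricative, 2) → /k/ (stop, 1) does not rise → not permitted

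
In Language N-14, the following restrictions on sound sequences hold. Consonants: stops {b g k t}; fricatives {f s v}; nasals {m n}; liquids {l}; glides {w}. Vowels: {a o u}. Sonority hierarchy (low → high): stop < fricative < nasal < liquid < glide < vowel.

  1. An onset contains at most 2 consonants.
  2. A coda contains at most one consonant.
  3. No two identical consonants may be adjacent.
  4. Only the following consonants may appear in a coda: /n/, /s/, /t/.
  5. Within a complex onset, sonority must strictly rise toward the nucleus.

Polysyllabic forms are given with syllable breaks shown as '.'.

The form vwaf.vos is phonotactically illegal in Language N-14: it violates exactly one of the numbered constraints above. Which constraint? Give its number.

vwaf.vos: syllable 1 coda contains /f/, which is not a licensed coda consonant.
This is a violation of constraint 4: "Only the following consonants may appear in a coda: /n/, /s/, /t/."
The remaining constraints (1, 2, 3, 5) are satisfied.

4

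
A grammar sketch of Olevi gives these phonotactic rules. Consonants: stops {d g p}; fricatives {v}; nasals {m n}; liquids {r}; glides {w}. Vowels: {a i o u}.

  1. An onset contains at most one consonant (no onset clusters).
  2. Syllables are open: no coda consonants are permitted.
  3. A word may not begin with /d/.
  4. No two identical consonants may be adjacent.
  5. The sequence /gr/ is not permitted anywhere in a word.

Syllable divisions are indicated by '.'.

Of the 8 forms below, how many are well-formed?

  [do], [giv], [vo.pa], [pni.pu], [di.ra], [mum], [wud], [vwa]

1

[do] — violates constraint 3: word begins with /d/ → ill-formed
[giv] — violates constraint 2: syllable 1 coda /v/ has 1 consonant (> 0) → ill-formed
[vo.pa] — σ1 onset /v/, coda /∅/ ok; σ2 onset /p/, coda /∅/ ok → well-formed
[pni.pu] — violates constraint 1: syllable 1 onset /pn/ has 2 consonants (> 1) → ill-formed
[di.ra] — violates constraint 3: word begins with /d/ → ill-formed
[mum] — violates constraint 2: syllable 1 coda /m/ has 1 consonant (> 0) → ill-formed
[wud] — violates constraint 2: syllable 1 coda /d/ has 1 consonant (> 0) → ill-formed
[vwa] — violates constraint 1: syllable 1 onset /vw/ has 2 consonants (> 1) → ill-formed
Well-formed: [vo.pa] → 1.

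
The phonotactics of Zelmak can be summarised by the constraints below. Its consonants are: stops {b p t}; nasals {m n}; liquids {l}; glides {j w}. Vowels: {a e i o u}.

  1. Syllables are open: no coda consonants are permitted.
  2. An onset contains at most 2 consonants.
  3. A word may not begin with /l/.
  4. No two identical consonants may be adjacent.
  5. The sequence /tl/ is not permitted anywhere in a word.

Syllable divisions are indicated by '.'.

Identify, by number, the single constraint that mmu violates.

mmu: adjacent identical consonants /mm/.
This is a violation of constraint 4: "No two identical consonants may be adjacent."
The remaining constraints (1, 2, 3, 5) are satisfied.

4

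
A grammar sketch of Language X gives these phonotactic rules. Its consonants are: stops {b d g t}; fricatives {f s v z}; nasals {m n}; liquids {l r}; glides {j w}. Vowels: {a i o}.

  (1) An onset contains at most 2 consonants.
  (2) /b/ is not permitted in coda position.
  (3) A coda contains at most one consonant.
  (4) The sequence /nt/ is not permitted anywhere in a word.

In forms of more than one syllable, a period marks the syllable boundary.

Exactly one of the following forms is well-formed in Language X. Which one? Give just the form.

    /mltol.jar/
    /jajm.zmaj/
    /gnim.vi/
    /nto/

/gnim.vi/

/mltol.jar/ — violates constraint 1: syllable 1 onset /mlt/ has 3 consonants (> 2) → ill-formed
/jajm.zmaj/ — violates constraint 3: syllable 1 coda /jm/ has 2 consonants (> 1) → ill-formed
/gnim.vi/ — σ1 onset /gn/ (2C), coda /m/ ok; σ2 onset /v/, coda /∅/ ok → well-formed
/nto/ — violates constraint 4: contains banned sequence /nt/ → ill-formed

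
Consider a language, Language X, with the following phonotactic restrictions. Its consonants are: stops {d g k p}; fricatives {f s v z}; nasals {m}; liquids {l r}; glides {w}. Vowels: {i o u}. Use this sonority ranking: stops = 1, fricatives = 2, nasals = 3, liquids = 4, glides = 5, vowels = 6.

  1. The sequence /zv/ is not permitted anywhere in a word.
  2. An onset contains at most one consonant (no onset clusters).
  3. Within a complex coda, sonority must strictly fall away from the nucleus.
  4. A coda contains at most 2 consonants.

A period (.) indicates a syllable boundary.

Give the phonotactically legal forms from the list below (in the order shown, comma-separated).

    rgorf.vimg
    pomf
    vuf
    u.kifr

rgorf.vimg — violates constraint 2: syllable 1 onset /rg/ has 2 consonants (> 1) → phonotactically illegal
pomf — σ1 onset /p/, coda /mf/ (3→2 falls) ok → phonotactically legal
vuf — σ1 onset /v/, coda /f/ ok → phonotactically legal
u.kifr — violates constraint 3: syllable 2 coda /fr/: /f/ (fricative, 2) → /r/ (liquid, 4) does not fall → phonotactically illegal

pomf, vuf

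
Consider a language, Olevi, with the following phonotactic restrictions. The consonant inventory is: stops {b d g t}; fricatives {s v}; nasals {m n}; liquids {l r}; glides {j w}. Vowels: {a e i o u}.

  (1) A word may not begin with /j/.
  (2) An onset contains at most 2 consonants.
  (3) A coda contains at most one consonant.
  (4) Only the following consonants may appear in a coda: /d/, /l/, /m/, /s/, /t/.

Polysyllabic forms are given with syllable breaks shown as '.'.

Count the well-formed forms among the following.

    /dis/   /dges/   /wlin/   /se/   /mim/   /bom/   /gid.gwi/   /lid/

/dis/ — σ1 onset /d/, coda /s/ ok → well-formed
/dges/ — σ1 onset /dg/ (2C), coda /s/ ok → well-formed
/wlin/ — violates constraint 4: syllable 1 coda contains /n/, which is not a licensed coda consonant → ill-formed
/se/ — σ1 onset /s/, coda /∅/ ok → well-formed
/mim/ — σ1 onset /m/, coda /m/ ok → well-formed
/bom/ — σ1 onset /b/, coda /m/ ok → well-formed
/gid.gwi/ — σ1 onset /g/, coda /d/ ok; σ2 onset /gw/ (2C), coda /∅/ ok → well-formed
/lid/ — σ1 onset /l/, coda /d/ ok → well-formed
Well-formed: /dis/, /dges/, /se/, /mim/, /bom/, /gid.gwi/, /lid/ → 7.

7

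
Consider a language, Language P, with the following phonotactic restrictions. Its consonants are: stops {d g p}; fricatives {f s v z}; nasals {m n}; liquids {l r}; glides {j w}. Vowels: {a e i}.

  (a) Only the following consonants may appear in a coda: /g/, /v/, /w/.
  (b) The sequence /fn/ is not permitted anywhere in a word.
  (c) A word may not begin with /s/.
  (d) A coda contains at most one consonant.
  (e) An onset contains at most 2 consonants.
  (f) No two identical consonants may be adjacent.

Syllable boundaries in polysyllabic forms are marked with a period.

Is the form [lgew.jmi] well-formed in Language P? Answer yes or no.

[lgew.jmi] — σ1 onset /lg/ (2C), coda /w/ ok; σ2 onset /jm/ (2C), coda /∅/ ok → well-formed

yes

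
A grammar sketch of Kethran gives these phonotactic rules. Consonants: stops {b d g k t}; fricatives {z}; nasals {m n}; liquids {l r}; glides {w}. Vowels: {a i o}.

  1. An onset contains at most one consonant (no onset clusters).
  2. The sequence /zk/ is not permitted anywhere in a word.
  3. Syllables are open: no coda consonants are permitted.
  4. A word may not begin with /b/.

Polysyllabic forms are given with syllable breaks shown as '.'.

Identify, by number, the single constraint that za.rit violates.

3

za.rit: syllable 2 coda /t/ has 1 consonant (> 0).
This is a violation of constraint 3: "Syllables are open: no coda consonants are permitted."
The remaining constraints (1, 2, 4) are satisfied.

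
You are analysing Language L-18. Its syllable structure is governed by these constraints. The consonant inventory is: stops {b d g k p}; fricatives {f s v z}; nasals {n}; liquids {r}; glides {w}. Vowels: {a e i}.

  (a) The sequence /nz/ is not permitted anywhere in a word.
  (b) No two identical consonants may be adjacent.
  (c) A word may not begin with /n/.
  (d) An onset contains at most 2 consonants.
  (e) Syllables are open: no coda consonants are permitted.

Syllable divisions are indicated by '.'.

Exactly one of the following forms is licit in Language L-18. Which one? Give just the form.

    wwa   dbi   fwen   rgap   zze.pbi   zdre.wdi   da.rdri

wwa — violates constraint (b): adjacent identical consonants /ww/ → illicit
dbi — σ1 onset /db/ (2C), coda /∅/ ok → licit
fwen — violates constraint (e): syllable 1 coda /n/ has 1 consonant (> 0) → illicit
rgap — violates constraint (e): syllable 1 coda /p/ has 1 consonant (> 0) → illicit
zze.pbi — violates constraint (b): adjacent identical consonants /zz/ → illicit
zdre.wdi — violates constraint (d): syllable 1 onset /zdr/ has 3 consonants (> 2) → illicit
da.rdri — violates constraint (d): syllable 2 onset /rdr/ has 3 consonants (> 2) → illicit

dbi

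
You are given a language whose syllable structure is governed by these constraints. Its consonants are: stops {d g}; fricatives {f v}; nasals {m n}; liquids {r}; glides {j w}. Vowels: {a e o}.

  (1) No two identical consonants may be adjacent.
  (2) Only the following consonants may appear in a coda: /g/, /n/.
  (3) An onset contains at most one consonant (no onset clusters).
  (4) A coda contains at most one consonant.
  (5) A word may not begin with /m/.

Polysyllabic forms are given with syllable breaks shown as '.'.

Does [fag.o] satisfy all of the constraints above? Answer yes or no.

yes

[fag.o] — σ1 onset /f/, coda /g/ ok; σ2 onset /∅/, coda /∅/ ok → permitted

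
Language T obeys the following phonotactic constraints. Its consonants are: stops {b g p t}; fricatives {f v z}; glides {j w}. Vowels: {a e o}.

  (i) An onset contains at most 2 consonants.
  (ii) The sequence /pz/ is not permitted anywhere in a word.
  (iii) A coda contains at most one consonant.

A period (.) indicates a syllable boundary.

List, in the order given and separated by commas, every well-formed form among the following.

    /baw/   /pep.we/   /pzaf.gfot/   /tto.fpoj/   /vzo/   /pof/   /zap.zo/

/baw/, /pep.we/, /tto.fpoj/, /vzo/, /pof/

/baw/ — σ1 onset /b/, coda /w/ ok → well-formed
/pep.we/ — σ1 onset /p/, coda /p/ ok; σ2 onset /w/, coda /∅/ ok → well-formed
/pzaf.gfot/ — violates constraint (ii): contains banned sequence /pz/ → ill-formed
/tto.fpoj/ — σ1 onset /tt/ (2C), coda /∅/ ok; σ2 onset /fp/ (2C), coda /j/ ok → well-formed
/vzo/ — σ1 onset /vz/ (2C), coda /∅/ ok → well-formed
/pof/ — σ1 onset /p/, coda /f/ ok → well-formed
/zap.zo/ — violates constraint (ii): contains banned sequence /pz/ → ill-formed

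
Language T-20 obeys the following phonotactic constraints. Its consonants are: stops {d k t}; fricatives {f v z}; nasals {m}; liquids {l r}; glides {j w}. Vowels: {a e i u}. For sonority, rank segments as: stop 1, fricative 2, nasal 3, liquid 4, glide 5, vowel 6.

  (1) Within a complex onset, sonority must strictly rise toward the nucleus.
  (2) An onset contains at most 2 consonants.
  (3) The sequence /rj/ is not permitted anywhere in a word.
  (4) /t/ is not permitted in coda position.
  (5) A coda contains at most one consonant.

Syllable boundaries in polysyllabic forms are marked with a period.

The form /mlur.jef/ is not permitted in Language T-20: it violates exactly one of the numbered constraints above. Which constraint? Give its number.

3

/mlur.jef/: contains banned sequence /rj/.
This is a violation of constraint 3: "The sequence /rj/ is not permitted anywhere in a word."
The remaining constraints (1, 2, 4, 5) are satisfied.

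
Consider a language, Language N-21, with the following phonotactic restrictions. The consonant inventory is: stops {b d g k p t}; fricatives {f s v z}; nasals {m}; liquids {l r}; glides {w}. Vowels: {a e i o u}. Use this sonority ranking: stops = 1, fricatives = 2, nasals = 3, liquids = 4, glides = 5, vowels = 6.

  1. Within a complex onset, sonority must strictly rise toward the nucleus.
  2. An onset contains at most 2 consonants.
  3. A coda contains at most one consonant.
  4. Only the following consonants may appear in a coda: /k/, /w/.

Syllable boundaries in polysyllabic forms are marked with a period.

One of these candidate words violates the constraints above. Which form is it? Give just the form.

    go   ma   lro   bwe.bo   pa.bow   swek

lro

go — σ1 onset /g/, coda /∅/ ok → well-formed
ma — σ1 onset /m/, coda /∅/ ok → well-formed
lro — violates constraint 1: syllable 1 onset /lr/: /l/ (liquid, 4) → /r/ (liquid, 4) does not rise → ill-formed
bwe.bo — σ1 onset /bw/ (1→5 rises), coda /∅/ ok; σ2 onset /b/, coda /∅/ ok → well-formed
pa.bow — σ1 onset /p/, coda /∅/ ok; σ2 onset /b/, coda /w/ ok → well-formed
swek — σ1 onset /sw/ (2→5 rises), coda /k/ ok → well-formed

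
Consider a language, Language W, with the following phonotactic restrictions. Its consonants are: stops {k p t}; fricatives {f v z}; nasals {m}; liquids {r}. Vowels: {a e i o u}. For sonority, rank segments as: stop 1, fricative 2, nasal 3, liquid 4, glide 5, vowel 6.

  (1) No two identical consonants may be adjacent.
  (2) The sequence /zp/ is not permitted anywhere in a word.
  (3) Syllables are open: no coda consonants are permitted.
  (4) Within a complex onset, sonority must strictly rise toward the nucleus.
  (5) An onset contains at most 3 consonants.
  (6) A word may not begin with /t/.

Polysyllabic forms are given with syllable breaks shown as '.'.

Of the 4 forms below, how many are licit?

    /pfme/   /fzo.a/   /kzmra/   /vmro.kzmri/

1

/pfme/ — σ1 onset /pfm/ (1→2→3 rises), coda /∅/ ok → licit
/fzo.a/ — violates constraint 4: syllable 1 onset /fz/: /f/ (fricative, 2) → /z/ (fricative, 2) does not rise → illicit
/kzmra/ — violates constraint 5: syllable 1 onset /kzmr/ has 4 consonants (> 3) → illicit
/vmro.kzmri/ — violates constraint 5: syllable 2 onset /kzmr/ has 4 consonants (> 3) → illicit
Licit: /pfme/ → 1.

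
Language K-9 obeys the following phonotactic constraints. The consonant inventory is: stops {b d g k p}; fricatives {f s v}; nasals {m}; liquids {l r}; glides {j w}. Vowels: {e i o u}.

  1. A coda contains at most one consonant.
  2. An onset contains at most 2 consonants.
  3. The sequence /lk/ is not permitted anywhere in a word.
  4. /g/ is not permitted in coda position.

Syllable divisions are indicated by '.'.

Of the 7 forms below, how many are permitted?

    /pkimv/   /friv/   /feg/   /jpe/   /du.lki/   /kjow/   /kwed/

/pkimv/ — violates constraint 1: syllable 1 coda /mv/ has 2 consonants (> 1) → not permitted
/friv/ — σ1 onset /fr/ (2C), coda /v/ ok → permitted
/feg/ — violates constraint 4: syllable 1 coda contains /g/ → not permitted
/jpe/ — σ1 onset /jp/ (2C), coda /∅/ ok → permitted
/du.lki/ — violates constraint 3: contains banned sequence /lk/ → not permitted
/kjow/ — σ1 onset /kj/ (2C), coda /w/ ok → permitted
/kwed/ — σ1 onset /kw/ (2C), coda /d/ ok → permitted
Permitted: /friv/, /jpe/, /kjow/, /kwed/ → 4.

4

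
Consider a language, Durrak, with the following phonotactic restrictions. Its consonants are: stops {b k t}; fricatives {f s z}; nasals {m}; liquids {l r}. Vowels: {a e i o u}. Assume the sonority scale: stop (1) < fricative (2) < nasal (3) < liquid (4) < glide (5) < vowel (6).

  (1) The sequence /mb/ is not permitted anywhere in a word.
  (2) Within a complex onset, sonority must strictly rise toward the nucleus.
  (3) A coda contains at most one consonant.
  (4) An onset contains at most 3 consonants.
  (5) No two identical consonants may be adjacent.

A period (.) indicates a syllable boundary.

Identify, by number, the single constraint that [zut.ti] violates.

[zut.ti]: adjacent identical consonants /tt/.
This is a violation of constraint 5: "No two identical consonants may be adjacent."
The remaining constraints (1, 2, 3, 4) are satisfied.

5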